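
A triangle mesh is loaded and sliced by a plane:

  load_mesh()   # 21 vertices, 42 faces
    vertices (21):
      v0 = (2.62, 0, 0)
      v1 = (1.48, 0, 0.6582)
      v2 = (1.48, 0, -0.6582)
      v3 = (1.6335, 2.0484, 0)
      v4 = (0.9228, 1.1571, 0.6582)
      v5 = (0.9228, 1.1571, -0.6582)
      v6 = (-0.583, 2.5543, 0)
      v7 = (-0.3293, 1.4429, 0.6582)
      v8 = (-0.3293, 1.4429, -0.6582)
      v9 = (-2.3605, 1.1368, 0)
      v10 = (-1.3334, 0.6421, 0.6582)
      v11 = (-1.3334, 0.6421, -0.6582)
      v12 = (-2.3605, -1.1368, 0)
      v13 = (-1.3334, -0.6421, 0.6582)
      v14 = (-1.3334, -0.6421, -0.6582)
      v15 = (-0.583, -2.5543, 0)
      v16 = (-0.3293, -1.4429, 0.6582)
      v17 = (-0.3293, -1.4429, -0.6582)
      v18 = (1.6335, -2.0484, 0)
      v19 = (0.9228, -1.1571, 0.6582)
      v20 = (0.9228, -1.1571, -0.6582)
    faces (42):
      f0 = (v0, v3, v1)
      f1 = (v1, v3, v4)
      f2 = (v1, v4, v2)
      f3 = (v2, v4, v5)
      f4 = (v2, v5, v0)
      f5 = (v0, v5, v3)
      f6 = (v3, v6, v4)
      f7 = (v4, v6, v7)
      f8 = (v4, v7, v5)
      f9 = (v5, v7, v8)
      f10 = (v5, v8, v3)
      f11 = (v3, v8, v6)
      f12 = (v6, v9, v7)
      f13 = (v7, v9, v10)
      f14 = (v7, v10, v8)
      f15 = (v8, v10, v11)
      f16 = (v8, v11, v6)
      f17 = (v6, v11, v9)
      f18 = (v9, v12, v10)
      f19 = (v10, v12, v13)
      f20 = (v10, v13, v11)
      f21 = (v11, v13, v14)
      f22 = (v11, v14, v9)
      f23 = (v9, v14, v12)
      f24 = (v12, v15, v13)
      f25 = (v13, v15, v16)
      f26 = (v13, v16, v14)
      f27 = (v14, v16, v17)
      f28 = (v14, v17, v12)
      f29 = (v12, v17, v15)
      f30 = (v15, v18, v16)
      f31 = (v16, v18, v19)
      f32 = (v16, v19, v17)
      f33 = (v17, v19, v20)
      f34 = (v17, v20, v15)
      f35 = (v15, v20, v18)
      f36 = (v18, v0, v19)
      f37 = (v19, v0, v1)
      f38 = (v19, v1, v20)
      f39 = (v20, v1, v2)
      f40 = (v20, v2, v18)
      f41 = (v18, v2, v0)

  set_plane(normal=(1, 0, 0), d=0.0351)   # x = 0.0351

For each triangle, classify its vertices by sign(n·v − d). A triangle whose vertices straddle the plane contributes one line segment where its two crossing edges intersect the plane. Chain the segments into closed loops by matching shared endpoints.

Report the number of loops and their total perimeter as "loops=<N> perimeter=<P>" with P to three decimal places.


Straddling triangles (12 of 42):
  (v3,v6,v4) [+-+] → (0.0351, 2.41322, 0)–(0.0351, 1.98078, 0.270178)  len=0.5099
  (v4,v6,v7) [+--] → (0.0351, 1.98078, 0.270178)–(0.0351, 1.35972, 0.6582)  len=0.7323
  (v4,v7,v5) [+-+] → (0.0351, 1.35972, 0.6582)–(0.0351, 1.35972, 0.275087)  len=0.3831
  (v5,v7,v8) [+--] → (0.0351, 1.35972, 0.275087)–(0.0351, 1.35972, -0.6582)  len=0.9333
  (v5,v8,v3) [+-+] → (0.0351, 1.35972, -0.6582)–(0.0351, 1.55531, -0.536003)  len=0.2306
  (v3,v8,v6) [+--] → (0.0351, 1.55531, -0.536003)–(0.0351, 2.41322, 0)  len=1.0116
  (v15,v18,v16) [-+-] → (0.0351, -2.41322, 0)–(0.0351, -1.55531, 0.536003)  len=1.0116
  (v16,v18,v19) [-++] → (0.0351, -1.55531, 0.536003)–(0.0351, -1.35972, 0.6582)  len=0.2306
  (v16,v19,v17) [-+-] → (0.0351, -1.35972, 0.6582)–(0.0351, -1.35972, -0.275087)  len=0.9333
  (v17,v19,v20) [-++] → (0.0351, -1.35972, -0.275087)–(0.0351, -1.35972, -0.6582)  len=0.3831
  (v17,v20,v15) [-+-] → (0.0351, -1.35972, -0.6582)–(0.0351, -1.98078, -0.270178)  len=0.7323
  (v15,v20,v18) [-++] → (0.0351, -1.98078, -0.270178)–(0.0351, -2.41322, 0)  len=0.5099

Chained into 2 loop(s):
  loop 1: 6 segments, perimeter = 3.8008
  loop 2: 6 segments, perimeter = 3.8008
Total perimeter = 7.602

loops=2 perimeter=7.602


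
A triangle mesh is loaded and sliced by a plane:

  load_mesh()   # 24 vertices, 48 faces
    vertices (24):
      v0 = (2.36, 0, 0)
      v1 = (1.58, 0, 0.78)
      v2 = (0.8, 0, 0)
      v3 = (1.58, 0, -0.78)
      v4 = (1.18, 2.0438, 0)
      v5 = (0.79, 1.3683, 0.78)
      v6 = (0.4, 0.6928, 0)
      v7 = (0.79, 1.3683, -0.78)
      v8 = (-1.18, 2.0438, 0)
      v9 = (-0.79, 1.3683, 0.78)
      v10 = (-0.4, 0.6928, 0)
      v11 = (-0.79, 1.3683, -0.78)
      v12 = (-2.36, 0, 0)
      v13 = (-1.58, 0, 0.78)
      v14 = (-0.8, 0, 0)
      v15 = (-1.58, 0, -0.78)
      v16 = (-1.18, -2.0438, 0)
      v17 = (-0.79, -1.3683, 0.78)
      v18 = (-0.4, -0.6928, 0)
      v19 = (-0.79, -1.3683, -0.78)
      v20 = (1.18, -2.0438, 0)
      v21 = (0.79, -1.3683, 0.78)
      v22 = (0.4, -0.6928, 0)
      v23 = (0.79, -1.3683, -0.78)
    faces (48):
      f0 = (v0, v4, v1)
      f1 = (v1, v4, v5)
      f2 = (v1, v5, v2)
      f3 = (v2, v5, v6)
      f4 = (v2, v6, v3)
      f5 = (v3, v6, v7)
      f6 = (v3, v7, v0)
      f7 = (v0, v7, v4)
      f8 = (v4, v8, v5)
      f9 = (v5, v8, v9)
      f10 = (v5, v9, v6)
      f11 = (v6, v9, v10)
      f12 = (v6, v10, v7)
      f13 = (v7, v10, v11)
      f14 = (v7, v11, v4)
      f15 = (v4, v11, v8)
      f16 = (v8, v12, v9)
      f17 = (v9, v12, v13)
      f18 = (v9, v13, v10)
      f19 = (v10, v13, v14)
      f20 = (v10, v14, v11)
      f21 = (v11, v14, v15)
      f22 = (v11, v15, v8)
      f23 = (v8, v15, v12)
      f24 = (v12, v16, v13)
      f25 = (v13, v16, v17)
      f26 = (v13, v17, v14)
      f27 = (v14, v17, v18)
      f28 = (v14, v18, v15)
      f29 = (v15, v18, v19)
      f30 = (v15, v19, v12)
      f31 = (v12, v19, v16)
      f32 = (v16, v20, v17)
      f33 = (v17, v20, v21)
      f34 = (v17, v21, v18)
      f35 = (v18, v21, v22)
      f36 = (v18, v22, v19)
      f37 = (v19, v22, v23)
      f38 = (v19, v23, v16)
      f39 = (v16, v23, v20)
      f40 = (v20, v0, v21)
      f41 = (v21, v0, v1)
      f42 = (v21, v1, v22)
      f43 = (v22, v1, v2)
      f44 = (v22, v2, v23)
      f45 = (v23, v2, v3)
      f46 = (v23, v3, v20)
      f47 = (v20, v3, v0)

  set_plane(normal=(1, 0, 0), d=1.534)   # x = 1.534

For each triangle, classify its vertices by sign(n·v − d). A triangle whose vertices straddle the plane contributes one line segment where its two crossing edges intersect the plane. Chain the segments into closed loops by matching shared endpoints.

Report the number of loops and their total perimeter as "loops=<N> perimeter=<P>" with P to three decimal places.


loops=1 perimeter=6.608

Straddling triangles (14 of 48):
  (v0,v4,v1) [+-+] → (1.534, 1.43066, 0)–(1.534, 0.235037, 0.6903)  len=1.3806
  (v1,v4,v5) [+--] → (1.534, 0.235037, 0.6903)–(1.534, 0.0796732, 0.78)  len=0.1794
  (v1,v5,v2) [+--] → (1.534, 0.0796732, 0.78)–(1.534, 0, 0.734)  len=0.0920
  (v2,v6,v3) [--+] → (1.534, 0.0270075, -0.749593)–(1.534, 0, -0.734)  len=0.0312
  (v3,v6,v7) [+--] → (1.534, 0.0270075, -0.749593)–(1.534, 0.0796732, -0.78)  len=0.0608
  (v3,v7,v0) [+-+] → (1.534, 0.0796732, -0.78)–(1.534, 0.719883, -0.410369)  len=0.7393
  (v0,v7,v4) [+--] → (1.534, 0.719883, -0.410369)–(1.534, 1.43066, 0)  len=0.8207
  (v20,v0,v21) [-+-] → (1.534, -1.43066, 0)–(1.534, -0.719883, 0.410369)  len=0.8207
  (v21,v0,v1) [-++] → (1.534, -0.719883, 0.410369)–(1.534, -0.0796732, 0.78)  len=0.7393
  (v21,v1,v22) [-+-] → (1.534, -0.0796732, 0.78)–(1.534, -0.0270075, 0.749593)  len=0.0608
  (v22,v1,v2) [-+-] → (1.534, -0.0270075, 0.749593)–(1.534, 0, 0.734)  len=0.0312
  (v23,v2,v3) [--+] → (1.534, 0, -0.734)–(1.534, -0.0796732, -0.78)  len=0.0920
  (v23,v3,v20) [-+-] → (1.534, -0.0796732, -0.78)–(1.534, -0.235037, -0.6903)  len=0.1794
  (v20,v3,v0) [-++] → (1.534, -0.235037, -0.6903)–(1.534, -1.43066, 0)  len=1.3806

Chained into 1 loop(s):
  loop 1: 14 segments, perimeter = 6.6080
Total perimeter = 6.608


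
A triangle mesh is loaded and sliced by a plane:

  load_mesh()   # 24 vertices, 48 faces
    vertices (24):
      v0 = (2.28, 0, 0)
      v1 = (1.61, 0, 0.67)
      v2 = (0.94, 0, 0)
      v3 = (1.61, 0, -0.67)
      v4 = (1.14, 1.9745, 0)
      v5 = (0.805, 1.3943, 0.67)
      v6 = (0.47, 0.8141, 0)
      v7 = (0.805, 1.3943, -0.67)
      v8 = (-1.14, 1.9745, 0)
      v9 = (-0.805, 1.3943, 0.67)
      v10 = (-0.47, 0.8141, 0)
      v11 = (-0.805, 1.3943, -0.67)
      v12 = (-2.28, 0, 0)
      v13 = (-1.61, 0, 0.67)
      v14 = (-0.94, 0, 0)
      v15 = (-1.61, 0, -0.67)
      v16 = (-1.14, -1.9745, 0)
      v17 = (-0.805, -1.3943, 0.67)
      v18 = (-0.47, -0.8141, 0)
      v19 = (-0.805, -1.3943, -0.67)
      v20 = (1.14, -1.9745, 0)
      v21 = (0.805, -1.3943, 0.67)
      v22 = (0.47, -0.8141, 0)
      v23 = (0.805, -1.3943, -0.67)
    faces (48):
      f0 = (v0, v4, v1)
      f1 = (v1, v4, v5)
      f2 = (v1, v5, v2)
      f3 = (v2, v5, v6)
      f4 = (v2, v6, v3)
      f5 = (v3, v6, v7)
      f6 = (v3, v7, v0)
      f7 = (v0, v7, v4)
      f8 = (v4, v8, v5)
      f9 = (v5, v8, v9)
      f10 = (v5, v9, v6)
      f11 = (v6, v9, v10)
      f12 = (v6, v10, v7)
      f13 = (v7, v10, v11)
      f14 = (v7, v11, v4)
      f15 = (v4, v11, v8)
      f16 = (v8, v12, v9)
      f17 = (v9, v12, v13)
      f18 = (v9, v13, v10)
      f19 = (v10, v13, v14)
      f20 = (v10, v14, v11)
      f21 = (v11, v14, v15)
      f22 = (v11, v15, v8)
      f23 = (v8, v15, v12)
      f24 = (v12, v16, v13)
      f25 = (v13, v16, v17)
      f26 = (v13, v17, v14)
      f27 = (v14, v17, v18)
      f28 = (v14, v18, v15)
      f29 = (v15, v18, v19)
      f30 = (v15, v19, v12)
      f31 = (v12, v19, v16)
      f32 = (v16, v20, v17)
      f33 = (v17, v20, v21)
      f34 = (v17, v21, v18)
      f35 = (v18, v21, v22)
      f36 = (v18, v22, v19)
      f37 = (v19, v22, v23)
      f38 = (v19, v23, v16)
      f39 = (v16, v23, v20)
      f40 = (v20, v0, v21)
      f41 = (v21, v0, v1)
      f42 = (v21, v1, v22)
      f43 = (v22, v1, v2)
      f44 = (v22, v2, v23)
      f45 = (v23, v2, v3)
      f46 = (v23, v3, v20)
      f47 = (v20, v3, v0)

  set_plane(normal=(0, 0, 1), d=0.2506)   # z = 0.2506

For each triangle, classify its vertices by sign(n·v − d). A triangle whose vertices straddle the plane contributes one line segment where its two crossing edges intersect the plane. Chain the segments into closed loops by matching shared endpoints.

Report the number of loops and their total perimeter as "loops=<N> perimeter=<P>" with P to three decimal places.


Straddling triangles (24 of 48):
  (v0,v4,v1) [--+] → (1.31579, 1.23598, 0.2506)–(2.0294, 0, 0.2506)  len=1.4272
  (v1,v4,v5) [+-+] → (1.31579, 1.23598, 0.2506)–(1.0147, 1.75749, 0.2506)  len=0.6022
  (v1,v5,v2) [++-] → (0.889506, 0.52151, 0.2506)–(1.1906, 0, 0.2506)  len=0.6022
  (v2,v5,v6) [-+-] → (0.889506, 0.52151, 0.2506)–(0.5953, 1.03111, 0.2506)  len=0.5884
  (v4,v8,v5) [--+] → (-0.412512, 1.75749, 0.2506)–(1.0147, 1.75749, 0.2506)  len=1.4272
  (v5,v8,v9) [+-+] → (-0.412512, 1.75749, 0.2506)–(-1.0147, 1.75749, 0.2506)  len=0.6022
  (v5,v9,v6) [++-] → (-0.00688806, 1.03111, 0.2506)–(0.5953, 1.03111, 0.2506)  len=0.6022
  (v6,v9,v10) [-+-] → (-0.00688806, 1.03111, 0.2506)–(-0.5953, 1.03111, 0.2506)  len=0.5884
  (v8,v12,v9) [--+] → (-1.72831, 0.52151, 0.2506)–(-1.0147, 1.75749, 0.2506)  len=1.4272
  (v9,v12,v13) [+-+] → (-1.72831, 0.52151, 0.2506)–(-2.0294, 0, 0.2506)  len=0.6022
  (v9,v13,v10) [++-] → (-0.896394, 0.509602, 0.2506)–(-0.5953, 1.03111, 0.2506)  len=0.6022
  (v10,v13,v14) [-+-] → (-0.896394, 0.509602, 0.2506)–(-1.1906, 0, 0.2506)  len=0.5884
  (v12,v16,v13) [--+] → (-1.31579, -1.23598, 0.2506)–(-2.0294, 0, 0.2506)  len=1.4272
  (v13,v16,v17) [+-+] → (-1.31579, -1.23598, 0.2506)–(-1.0147, -1.75749, 0.2506)  len=0.6022
  (v13,v17,v14) [++-] → (-0.889506, -0.52151, 0.2506)–(-1.1906, 0, 0.2506)  len=0.6022
  (v14,v17,v18) [-+-] → (-0.889506, -0.52151, 0.2506)–(-0.5953, -1.03111, 0.2506)  len=0.5884
  (v16,v20,v17) [--+] → (0.412512, -1.75749, 0.2506)–(-1.0147, -1.75749, 0.2506)  len=1.4272
  (v17,v20,v21) [+-+] → (0.412512, -1.75749, 0.2506)–(1.0147, -1.75749, 0.2506)  len=0.6022
  (v17,v21,v18) [++-] → (0.00688806, -1.03111, 0.2506)–(-0.5953, -1.03111, 0.2506)  len=0.6022
  (v18,v21,v22) [-+-] → (0.00688806, -1.03111, 0.2506)–(0.5953, -1.03111, 0.2506)  len=0.5884
  (v20,v0,v21) [--+] → (1.72831, -0.52151, 0.2506)–(1.0147, -1.75749, 0.2506)  len=1.4272
  (v21,v0,v1) [+-+] → (1.72831, -0.52151, 0.2506)–(2.0294, 0, 0.2506)  len=0.6022
  (v21,v1,v22) [++-] → (0.896394, -0.509602, 0.2506)–(0.5953, -1.03111, 0.2506)  len=0.6022
  (v22,v1,v2) [-+-] → (0.896394, -0.509602, 0.2506)–(1.1906, 0, 0.2506)  len=0.5884

Chained into 2 loop(s):
  loop 1: 12 segments, perimeter = 12.1763
  loop 2: 12 segments, perimeter = 7.1437
Total perimeter = 19.320

loops=2 perimeter=19.320


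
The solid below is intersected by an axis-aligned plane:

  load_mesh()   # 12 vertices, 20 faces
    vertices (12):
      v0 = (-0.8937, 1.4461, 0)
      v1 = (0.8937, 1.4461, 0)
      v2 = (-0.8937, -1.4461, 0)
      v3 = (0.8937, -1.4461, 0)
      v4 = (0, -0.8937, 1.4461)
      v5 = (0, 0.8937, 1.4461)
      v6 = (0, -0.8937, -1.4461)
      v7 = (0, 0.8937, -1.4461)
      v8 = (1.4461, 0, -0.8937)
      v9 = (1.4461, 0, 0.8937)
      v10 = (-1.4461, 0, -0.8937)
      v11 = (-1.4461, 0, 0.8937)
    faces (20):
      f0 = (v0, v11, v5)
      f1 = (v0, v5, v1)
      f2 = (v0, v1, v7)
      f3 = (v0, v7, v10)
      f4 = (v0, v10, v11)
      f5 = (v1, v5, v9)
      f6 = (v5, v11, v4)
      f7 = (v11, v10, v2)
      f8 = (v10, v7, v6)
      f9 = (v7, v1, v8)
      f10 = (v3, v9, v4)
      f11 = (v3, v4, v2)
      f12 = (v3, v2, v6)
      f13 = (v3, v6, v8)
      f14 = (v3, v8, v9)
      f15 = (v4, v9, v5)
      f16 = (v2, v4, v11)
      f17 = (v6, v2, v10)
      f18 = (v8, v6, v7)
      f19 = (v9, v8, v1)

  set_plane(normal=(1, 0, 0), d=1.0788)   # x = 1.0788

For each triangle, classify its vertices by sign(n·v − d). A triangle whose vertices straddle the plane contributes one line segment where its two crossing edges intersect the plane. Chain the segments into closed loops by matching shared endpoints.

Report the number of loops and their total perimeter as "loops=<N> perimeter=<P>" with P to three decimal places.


loops=1 perimeter=6.261

Straddling triangles (8 of 20):
  (v1,v5,v9) [--+] → (1.0788, 0.226994, 1.03401)–(1.0788, 0.961536, 0.299464)  len=1.0388
  (v7,v1,v8) [--+] → (1.0788, 0.961536, -0.299464)–(1.0788, 0.226994, -1.03401)  len=1.0388
  (v3,v9,v4) [-+-] → (1.0788, -0.961536, 0.299464)–(1.0788, -0.226994, 1.03401)  len=1.0388
  (v3,v6,v8) [--+] → (1.0788, -0.226994, -1.03401)–(1.0788, -0.961536, -0.299464)  len=1.0388
  (v3,v8,v9) [-++] → (1.0788, -0.961536, -0.299464)–(1.0788, -0.961536, 0.299464)  len=0.5989
  (v4,v9,v5) [-+-] → (1.0788, -0.226994, 1.03401)–(1.0788, 0.226994, 1.03401)  len=0.4540
  (v8,v6,v7) [+--] → (1.0788, -0.226994, -1.03401)–(1.0788, 0.226994, -1.03401)  len=0.4540
  (v9,v8,v1) [++-] → (1.0788, 0.961536, -0.299464)–(1.0788, 0.961536, 0.299464)  len=0.5989

Chained into 1 loop(s):
  loop 1: 8 segments, perimeter = 6.2610
Total perimeter = 6.261


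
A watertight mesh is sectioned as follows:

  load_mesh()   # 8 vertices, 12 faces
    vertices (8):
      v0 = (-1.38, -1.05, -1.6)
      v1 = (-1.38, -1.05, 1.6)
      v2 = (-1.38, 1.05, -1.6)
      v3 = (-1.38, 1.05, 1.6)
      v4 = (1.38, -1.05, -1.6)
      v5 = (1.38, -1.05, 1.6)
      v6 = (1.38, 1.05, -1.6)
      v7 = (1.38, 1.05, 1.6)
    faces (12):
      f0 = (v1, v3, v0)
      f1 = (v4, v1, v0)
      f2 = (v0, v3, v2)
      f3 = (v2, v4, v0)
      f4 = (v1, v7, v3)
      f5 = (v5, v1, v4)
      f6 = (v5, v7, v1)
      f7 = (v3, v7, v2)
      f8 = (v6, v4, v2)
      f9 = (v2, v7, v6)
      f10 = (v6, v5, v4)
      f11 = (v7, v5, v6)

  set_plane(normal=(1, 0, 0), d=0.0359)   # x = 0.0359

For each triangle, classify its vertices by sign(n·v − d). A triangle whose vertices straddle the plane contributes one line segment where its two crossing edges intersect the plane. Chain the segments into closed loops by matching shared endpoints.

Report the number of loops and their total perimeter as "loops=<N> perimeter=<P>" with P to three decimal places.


Straddling triangles (8 of 12):
  (v4,v1,v0) [+--] → (0.0359, -1.05, -0.0416232)–(0.0359, -1.05, -1.6)  len=1.5584
  (v2,v4,v0) [-+-] → (0.0359, -0.0273152, -1.6)–(0.0359, -1.05, -1.6)  len=1.0227
  (v1,v7,v3) [-+-] → (0.0359, 0.0273152, 1.6)–(0.0359, 1.05, 1.6)  len=1.0227
  (v5,v1,v4) [+-+] → (0.0359, -1.05, 1.6)–(0.0359, -1.05, -0.0416232)  len=1.6416
  (v5,v7,v1) [++-] → (0.0359, 0.0273152, 1.6)–(0.0359, -1.05, 1.6)  len=1.0773
  (v3,v7,v2) [-+-] → (0.0359, 1.05, 1.6)–(0.0359, 1.05, 0.0416232)  len=1.5584
  (v6,v4,v2) [++-] → (0.0359, -0.0273152, -1.6)–(0.0359, 1.05, -1.6)  len=1.0773
  (v2,v7,v6) [-++] → (0.0359, 1.05, 0.0416232)–(0.0359, 1.05, -1.6)  len=1.6416

Chained into 1 loop(s):
  loop 1: 8 segments, perimeter = 10.6000
Total perimeter = 10.600

loops=1 perimeter=10.600


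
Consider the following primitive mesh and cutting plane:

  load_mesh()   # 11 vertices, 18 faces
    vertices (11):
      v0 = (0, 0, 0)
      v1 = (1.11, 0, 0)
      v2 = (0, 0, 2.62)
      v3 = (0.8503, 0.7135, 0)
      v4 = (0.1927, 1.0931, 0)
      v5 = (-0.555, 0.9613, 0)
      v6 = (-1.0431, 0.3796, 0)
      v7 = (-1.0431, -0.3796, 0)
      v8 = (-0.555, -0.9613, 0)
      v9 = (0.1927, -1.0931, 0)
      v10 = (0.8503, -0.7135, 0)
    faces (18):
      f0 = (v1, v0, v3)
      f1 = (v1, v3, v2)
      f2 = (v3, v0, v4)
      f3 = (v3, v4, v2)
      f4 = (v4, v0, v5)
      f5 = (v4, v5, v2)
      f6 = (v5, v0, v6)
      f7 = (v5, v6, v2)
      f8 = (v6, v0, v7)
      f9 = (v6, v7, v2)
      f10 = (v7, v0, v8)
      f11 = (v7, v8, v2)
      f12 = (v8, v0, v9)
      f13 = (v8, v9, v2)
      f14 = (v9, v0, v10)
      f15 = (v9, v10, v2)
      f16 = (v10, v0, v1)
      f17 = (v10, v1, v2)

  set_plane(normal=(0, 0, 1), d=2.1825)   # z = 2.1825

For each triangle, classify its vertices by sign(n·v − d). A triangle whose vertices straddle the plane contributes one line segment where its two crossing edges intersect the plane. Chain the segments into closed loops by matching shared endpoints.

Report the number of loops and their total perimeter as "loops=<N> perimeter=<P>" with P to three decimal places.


loops=1 perimeter=1.141

Straddling triangles (9 of 18):
  (v1,v3,v2) [--+] → (0.141987, 0.119144, 2.1825)–(0.185353, 0, 2.1825)  len=0.1268
  (v3,v4,v2) [--+] → (0.032178, 0.182531, 2.1825)–(0.141987, 0.119144, 2.1825)  len=0.1268
  (v4,v5,v2) [--+] → (-0.0926765, 0.160522, 2.1825)–(0.032178, 0.182531, 2.1825)  len=0.1268
  (v5,v6,v2) [--+] → (-0.174182, 0.0633874, 2.1825)–(-0.0926765, 0.160522, 2.1825)  len=0.1268
  (v6,v7,v2) [--+] → (-0.174182, -0.0633874, 2.1825)–(-0.174182, 0.0633874, 2.1825)  len=0.1268
  (v7,v8,v2) [--+] → (-0.0926765, -0.160522, 2.1825)–(-0.174182, -0.0633874, 2.1825)  len=0.1268
  (v8,v9,v2) [--+] → (0.032178, -0.182531, 2.1825)–(-0.0926765, -0.160522, 2.1825)  len=0.1268
  (v9,v10,v2) [--+] → (0.141987, -0.119144, 2.1825)–(0.032178, -0.182531, 2.1825)  len=0.1268
  (v10,v1,v2) [--+] → (0.185353, 0, 2.1825)–(0.141987, -0.119144, 2.1825)  len=0.1268

Chained into 1 loop(s):
  loop 1: 9 segments, perimeter = 1.1411
Total perimeter = 1.141


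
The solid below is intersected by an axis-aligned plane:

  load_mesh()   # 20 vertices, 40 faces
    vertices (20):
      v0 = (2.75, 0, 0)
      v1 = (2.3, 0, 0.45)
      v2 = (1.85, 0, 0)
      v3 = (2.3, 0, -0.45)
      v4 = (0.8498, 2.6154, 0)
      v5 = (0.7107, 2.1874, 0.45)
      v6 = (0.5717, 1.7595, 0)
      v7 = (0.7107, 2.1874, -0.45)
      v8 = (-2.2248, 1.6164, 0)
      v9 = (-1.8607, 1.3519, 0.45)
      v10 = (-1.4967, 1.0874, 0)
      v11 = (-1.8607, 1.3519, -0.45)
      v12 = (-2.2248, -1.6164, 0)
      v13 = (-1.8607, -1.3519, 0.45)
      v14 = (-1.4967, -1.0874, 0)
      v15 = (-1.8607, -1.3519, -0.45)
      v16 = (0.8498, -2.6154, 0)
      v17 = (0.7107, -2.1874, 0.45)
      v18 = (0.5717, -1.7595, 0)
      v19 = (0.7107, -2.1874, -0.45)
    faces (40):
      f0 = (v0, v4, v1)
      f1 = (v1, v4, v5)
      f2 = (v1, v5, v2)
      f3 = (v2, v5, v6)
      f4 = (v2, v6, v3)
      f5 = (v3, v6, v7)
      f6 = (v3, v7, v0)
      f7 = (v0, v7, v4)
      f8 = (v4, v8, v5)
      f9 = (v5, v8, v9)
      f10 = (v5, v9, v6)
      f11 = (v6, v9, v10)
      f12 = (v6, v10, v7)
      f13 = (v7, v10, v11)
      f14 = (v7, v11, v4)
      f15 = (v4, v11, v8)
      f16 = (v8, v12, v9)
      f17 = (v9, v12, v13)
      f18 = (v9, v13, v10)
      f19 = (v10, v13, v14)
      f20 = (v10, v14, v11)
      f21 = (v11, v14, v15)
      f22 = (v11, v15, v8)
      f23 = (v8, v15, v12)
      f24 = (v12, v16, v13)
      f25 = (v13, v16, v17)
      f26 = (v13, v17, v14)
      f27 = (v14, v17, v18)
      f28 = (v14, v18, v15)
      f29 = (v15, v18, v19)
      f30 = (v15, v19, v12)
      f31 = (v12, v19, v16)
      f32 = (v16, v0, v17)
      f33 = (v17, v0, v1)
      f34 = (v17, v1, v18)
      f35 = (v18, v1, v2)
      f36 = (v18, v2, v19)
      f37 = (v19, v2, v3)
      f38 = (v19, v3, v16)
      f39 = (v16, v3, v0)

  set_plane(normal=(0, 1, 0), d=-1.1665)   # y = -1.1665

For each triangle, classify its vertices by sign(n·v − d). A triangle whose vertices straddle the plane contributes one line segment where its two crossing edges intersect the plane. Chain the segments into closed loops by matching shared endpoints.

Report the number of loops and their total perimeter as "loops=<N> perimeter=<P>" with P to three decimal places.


Straddling triangles (18 of 40):
  (v8,v12,v9) [+-+] → (-2.2248, -1.1665, 0)–(-2.16961, -1.1665, 0.0682057)  len=0.0877
  (v9,v12,v13) [+--] → (-2.16961, -1.1665, 0.0682057)–(-1.8607, -1.1665, 0.45)  len=0.4911
  (v9,v13,v10) [+-+] → (-1.8607, -1.1665, 0.45)–(-1.83303, -1.1665, 0.415798)  len=0.0440
  (v10,v13,v14) [+-+] → (-1.83303, -1.1665, 0.415798)–(-1.60556, -1.1665, 0.134575)  len=0.3617
  (v11,v14,v15) [++-] → (-1.60556, -1.1665, -0.134575)–(-1.8607, -1.1665, -0.45)  len=0.4057
  (v11,v15,v8) [+-+] → (-1.8607, -1.1665, -0.45)–(-1.88344, -1.1665, -0.421893)  len=0.0362
  (v8,v15,v12) [+--] → (-1.88344, -1.1665, -0.421893)–(-2.2248, -1.1665, 0)  len=0.5427
  (v13,v17,v14) [--+] → (-1.33797, -1.1665, 0.0323591)–(-1.60556, -1.1665, 0.134575)  len=0.2864
  (v14,v17,v18) [+--] → (-1.33797, -1.1665, 0.0323591)–(-1.25327, -1.1665, 0)  len=0.0907
  (v14,v18,v15) [+--] → (-1.25327, -1.1665, 0)–(-1.60556, -1.1665, -0.134575)  len=0.3771
  (v16,v0,v17) [-+-] → (1.90249, -1.1665, 0)–(1.66248, -1.1665, 0.239977)  len=0.3394
  (v17,v0,v1) [-++] → (1.66248, -1.1665, 0.239977)–(1.45246, -1.1665, 0.45)  len=0.2970
  (v17,v1,v18) [-+-] → (1.45246, -1.1665, 0.45)–(1.15418, -1.1665, 0.151662)  len=0.4219
  (v18,v1,v2) [-++] → (1.15418, -1.1665, 0.151662)–(1.00252, -1.1665, 0)  len=0.2145
  (v18,v2,v19) [-+-] → (1.00252, -1.1665, 0)–(1.24243, -1.1665, -0.239977)  len=0.3393
  (v19,v2,v3) [-++] → (1.24243, -1.1665, -0.239977)–(1.45246, -1.1665, -0.45)  len=0.2970
  (v19,v3,v16) [-+-] → (1.45246, -1.1665, -0.45)–(1.65319, -1.1665, -0.249295)  len=0.2839
  (v16,v3,v0) [-++] → (1.65319, -1.1665, -0.249295)–(1.90249, -1.1665, 0)  len=0.3526

Chained into 2 loop(s):
  loop 1: 10 segments, perimeter = 2.7233
  loop 2: 8 segments, perimeter = 2.5455
Total perimeter = 5.269

loops=2 perimeter=5.269


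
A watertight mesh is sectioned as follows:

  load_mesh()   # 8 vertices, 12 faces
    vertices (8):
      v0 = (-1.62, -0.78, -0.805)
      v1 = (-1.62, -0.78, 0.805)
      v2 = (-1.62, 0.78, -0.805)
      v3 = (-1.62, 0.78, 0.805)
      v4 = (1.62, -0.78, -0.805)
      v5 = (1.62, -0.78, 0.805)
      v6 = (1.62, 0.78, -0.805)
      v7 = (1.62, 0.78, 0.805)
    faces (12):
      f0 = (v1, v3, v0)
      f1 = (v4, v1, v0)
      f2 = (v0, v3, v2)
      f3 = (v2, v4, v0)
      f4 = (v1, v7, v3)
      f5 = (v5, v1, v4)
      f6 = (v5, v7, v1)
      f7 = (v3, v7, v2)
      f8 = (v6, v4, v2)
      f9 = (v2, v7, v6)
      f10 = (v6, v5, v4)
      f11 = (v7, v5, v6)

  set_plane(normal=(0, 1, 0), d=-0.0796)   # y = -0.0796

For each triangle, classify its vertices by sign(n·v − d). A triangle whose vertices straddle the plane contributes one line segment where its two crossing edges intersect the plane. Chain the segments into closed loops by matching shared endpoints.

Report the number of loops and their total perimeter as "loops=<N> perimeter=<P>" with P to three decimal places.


loops=1 perimeter=9.700

Straddling triangles (8 of 12):
  (v1,v3,v0) [-+-] → (-1.62, -0.0796, 0.805)–(-1.62, -0.0796, -0.0821513)  len=0.8872
  (v0,v3,v2) [-++] → (-1.62, -0.0796, -0.0821513)–(-1.62, -0.0796, -0.805)  len=0.7228
  (v2,v4,v0) [+--] → (0.165323, -0.0796, -0.805)–(-1.62, -0.0796, -0.805)  len=1.7853
  (v1,v7,v3) [-++] → (-0.165323, -0.0796, 0.805)–(-1.62, -0.0796, 0.805)  len=1.4547
  (v5,v7,v1) [-+-] → (1.62, -0.0796, 0.805)–(-0.165323, -0.0796, 0.805)  len=1.7853
  (v6,v4,v2) [+-+] → (1.62, -0.0796, -0.805)–(0.165323, -0.0796, -0.805)  len=1.4547
  (v6,v5,v4) [+--] → (1.62, -0.0796, 0.0821513)–(1.62, -0.0796, -0.805)  len=0.8872
  (v7,v5,v6) [+-+] → (1.62, -0.0796, 0.805)–(1.62, -0.0796, 0.0821513)  len=0.7228

Chained into 1 loop(s):
  loop 1: 8 segments, perimeter = 9.7000
Total perimeter = 9.700


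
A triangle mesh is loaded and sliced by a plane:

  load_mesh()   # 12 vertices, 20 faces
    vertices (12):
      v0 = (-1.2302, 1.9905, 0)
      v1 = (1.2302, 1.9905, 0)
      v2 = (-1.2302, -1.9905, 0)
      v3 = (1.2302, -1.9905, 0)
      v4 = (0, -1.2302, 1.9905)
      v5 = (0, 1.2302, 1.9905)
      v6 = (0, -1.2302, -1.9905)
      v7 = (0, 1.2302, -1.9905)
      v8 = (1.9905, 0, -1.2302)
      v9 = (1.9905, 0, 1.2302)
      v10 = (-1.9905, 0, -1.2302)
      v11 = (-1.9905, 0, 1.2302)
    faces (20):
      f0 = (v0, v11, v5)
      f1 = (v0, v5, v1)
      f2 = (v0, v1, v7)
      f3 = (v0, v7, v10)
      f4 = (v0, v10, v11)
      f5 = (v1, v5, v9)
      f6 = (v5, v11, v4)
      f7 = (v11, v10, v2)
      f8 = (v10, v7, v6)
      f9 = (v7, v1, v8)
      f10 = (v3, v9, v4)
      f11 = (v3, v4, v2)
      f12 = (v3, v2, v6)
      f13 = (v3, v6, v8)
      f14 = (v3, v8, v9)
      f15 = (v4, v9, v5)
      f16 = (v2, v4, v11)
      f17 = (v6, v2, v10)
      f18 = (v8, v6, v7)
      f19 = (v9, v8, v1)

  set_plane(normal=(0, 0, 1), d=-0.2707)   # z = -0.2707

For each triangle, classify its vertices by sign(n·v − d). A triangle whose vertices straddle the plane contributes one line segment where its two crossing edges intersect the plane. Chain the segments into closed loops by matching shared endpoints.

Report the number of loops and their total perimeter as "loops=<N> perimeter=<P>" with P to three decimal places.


loops=1 perimeter=12.792

Straddling triangles (10 of 20):
  (v0,v1,v7) [++-] → (1.0629, 1.8871, -0.2707)–(-1.0629, 1.8871, -0.2707)  len=2.1258
  (v0,v7,v10) [+--] → (-1.0629, 1.8871, -0.2707)–(-1.3975, 1.5525, -0.2707)  len=0.4732
  (v0,v10,v11) [+-+] → (-1.3975, 1.5525, -0.2707)–(-1.9905, 0, -0.2707)  len=1.6619
  (v11,v10,v2) [+-+] → (-1.9905, 0, -0.2707)–(-1.3975, -1.5525, -0.2707)  len=1.6619
  (v7,v1,v8) [-+-] → (1.0629, 1.8871, -0.2707)–(1.3975, 1.5525, -0.2707)  len=0.4732
  (v3,v2,v6) [++-] → (-1.0629, -1.8871, -0.2707)–(1.0629, -1.8871, -0.2707)  len=2.1258
  (v3,v6,v8) [+--] → (1.0629, -1.8871, -0.2707)–(1.3975, -1.5525, -0.2707)  len=0.4732
  (v3,v8,v9) [+-+] → (1.3975, -1.5525, -0.2707)–(1.9905, 0, -0.2707)  len=1.6619
  (v6,v2,v10) [-+-] → (-1.0629, -1.8871, -0.2707)–(-1.3975, -1.5525, -0.2707)  len=0.4732
  (v9,v8,v1) [+-+] → (1.9905, 0, -0.2707)–(1.3975, 1.5525, -0.2707)  len=1.6619

Chained into 1 loop(s):
  loop 1: 10 segments, perimeter = 12.7920
Total perimeter = 12.792


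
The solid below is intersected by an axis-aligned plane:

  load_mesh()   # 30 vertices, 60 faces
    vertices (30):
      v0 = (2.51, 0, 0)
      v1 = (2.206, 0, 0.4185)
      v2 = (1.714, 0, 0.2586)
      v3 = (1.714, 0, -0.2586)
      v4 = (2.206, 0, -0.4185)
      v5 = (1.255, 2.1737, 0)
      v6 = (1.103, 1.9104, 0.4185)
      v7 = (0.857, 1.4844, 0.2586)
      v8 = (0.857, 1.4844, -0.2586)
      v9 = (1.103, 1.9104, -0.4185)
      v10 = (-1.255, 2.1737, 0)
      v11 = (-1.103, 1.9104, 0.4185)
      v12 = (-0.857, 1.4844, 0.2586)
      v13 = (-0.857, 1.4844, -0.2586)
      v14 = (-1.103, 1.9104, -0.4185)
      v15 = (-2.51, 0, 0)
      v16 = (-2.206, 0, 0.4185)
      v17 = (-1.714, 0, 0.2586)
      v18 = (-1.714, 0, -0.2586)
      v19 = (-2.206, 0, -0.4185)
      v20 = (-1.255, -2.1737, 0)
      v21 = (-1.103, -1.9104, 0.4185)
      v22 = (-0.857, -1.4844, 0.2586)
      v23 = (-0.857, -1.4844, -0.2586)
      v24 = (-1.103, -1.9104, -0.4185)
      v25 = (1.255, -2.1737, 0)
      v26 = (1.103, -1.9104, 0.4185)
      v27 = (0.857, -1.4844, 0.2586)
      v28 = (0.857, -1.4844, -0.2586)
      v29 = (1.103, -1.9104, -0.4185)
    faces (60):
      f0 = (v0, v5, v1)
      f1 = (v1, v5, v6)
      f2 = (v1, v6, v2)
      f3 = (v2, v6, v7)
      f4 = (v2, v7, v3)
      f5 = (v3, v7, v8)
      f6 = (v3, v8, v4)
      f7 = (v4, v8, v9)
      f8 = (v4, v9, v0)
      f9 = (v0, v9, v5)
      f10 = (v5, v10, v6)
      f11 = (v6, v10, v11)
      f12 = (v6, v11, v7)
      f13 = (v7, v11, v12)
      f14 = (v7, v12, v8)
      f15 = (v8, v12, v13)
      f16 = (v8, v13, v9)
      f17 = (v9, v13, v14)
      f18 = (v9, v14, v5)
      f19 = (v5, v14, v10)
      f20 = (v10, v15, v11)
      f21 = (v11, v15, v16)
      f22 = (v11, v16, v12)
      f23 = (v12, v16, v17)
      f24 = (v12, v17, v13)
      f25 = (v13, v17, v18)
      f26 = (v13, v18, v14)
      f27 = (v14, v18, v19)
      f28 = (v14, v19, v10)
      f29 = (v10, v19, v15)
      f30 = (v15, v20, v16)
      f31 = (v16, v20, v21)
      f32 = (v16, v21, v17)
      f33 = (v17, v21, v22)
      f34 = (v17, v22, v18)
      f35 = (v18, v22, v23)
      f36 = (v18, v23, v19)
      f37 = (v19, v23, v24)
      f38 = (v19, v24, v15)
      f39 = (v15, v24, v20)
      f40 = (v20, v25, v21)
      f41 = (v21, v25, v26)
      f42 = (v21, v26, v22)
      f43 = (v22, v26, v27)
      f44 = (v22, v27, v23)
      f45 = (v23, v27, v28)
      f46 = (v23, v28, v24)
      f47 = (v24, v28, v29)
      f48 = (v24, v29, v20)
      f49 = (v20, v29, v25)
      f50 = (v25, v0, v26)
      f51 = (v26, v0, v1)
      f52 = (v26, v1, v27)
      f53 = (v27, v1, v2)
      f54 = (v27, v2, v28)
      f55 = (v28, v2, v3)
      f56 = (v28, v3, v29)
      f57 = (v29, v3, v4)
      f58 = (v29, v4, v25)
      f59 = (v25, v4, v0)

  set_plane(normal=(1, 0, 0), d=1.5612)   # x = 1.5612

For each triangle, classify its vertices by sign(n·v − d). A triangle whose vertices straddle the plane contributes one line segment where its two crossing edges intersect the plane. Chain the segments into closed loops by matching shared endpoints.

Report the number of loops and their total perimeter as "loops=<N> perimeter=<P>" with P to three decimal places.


loops=2 perimeter=7.193

Straddling triangles (20 of 60):
  (v0,v5,v1) [+-+] → (1.5612, 1.64335, 0)–(1.5612, 1.47382, 0.134747)  len=0.2166
  (v1,v5,v6) [+--] → (1.5612, 1.47382, 0.134747)–(1.5612, 1.1168, 0.4185)  len=0.4560
  (v1,v6,v2) [+-+] → (1.5612, 1.1168, 0.4185)–(1.5612, 0.477756, 0.298588)  len=0.6502
  (v2,v6,v7) [+--] → (1.5612, 0.477756, 0.298588)–(1.5612, 0.264663, 0.2586)  len=0.2168
  (v2,v7,v3) [+-+] → (1.5612, 0.264663, 0.2586)–(1.5612, 0.264663, -0.166385)  len=0.4250
  (v3,v7,v8) [+--] → (1.5612, 0.264663, -0.166385)–(1.5612, 0.264663, -0.2586)  len=0.0922
  (v3,v8,v4) [+-+] → (1.5612, 0.264663, -0.2586)–(1.5612, 0.709519, -0.34207)  len=0.4526
  (v4,v8,v9) [+--] → (1.5612, 0.709519, -0.34207)–(1.5612, 1.1168, -0.4185)  len=0.4144
  (v4,v9,v0) [+-+] → (1.5612, 1.1168, -0.4185)–(1.5612, 1.28826, -0.282212)  len=0.2190
  (v0,v9,v5) [+--] → (1.5612, 1.28826, -0.282212)–(1.5612, 1.64335, 0)  len=0.4536
  (v25,v0,v26) [-+-] → (1.5612, -1.64335, 0)–(1.5612, -1.28826, 0.282212)  len=0.4536
  (v26,v0,v1) [-++] → (1.5612, -1.28826, 0.282212)–(1.5612, -1.1168, 0.4185)  len=0.2190
  (v26,v1,v27) [-+-] → (1.5612, -1.1168, 0.4185)–(1.5612, -0.709519, 0.34207)  len=0.4144
  (v27,v1,v2) [-++] → (1.5612, -0.709519, 0.34207)–(1.5612, -0.264663, 0.2586)  len=0.4526
  (v27,v2,v28) [-+-] → (1.5612, -0.264663, 0.2586)–(1.5612, -0.264663, 0.166385)  len=0.0922
  (v28,v2,v3) [-++] → (1.5612, -0.264663, 0.166385)–(1.5612, -0.264663, -0.2586)  len=0.4250
  (v28,v3,v29) [-+-] → (1.5612, -0.264663, -0.2586)–(1.5612, -0.477756, -0.298588)  len=0.2168
  (v29,v3,v4) [-++] → (1.5612, -0.477756, -0.298588)–(1.5612, -1.1168, -0.4185)  len=0.6502
  (v29,v4,v25) [-+-] → (1.5612, -1.1168, -0.4185)–(1.5612, -1.47382, -0.134747)  len=0.4560
  (v25,v4,v0) [-++] → (1.5612, -1.47382, -0.134747)–(1.5612, -1.64335, 0)  len=0.2166

Chained into 2 loop(s):
  loop 1: 10 segments, perimeter = 3.5964
  loop 2: 10 segments, perimeter = 3.5964
Total perimeter = 7.193


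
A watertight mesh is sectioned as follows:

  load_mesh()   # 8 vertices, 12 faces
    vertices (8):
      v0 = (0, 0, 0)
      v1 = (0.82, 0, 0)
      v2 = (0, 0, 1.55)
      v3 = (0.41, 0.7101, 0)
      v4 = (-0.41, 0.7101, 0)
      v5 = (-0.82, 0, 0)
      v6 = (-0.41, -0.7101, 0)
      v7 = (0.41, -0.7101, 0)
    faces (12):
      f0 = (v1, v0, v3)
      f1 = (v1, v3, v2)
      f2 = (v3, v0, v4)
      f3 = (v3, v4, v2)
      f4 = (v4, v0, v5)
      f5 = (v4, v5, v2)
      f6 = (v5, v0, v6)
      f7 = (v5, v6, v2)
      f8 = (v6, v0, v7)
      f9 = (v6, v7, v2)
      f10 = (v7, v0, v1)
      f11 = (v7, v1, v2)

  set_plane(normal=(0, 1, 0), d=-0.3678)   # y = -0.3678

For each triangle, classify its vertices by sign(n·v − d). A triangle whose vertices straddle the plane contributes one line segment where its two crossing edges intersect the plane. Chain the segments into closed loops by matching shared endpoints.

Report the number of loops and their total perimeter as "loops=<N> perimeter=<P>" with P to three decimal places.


loops=1 perimeter=3.331

Straddling triangles (6 of 12):
  (v5,v0,v6) [++-] → (-0.212362, -0.3678, 0)–(-0.607638, -0.3678, 0)  len=0.3953
  (v5,v6,v2) [+-+] → (-0.607638, -0.3678, 0)–(-0.212362, -0.3678, 0.747169)  len=0.8453
  (v6,v0,v7) [-+-] → (-0.212362, -0.3678, 0)–(0.212362, -0.3678, 0)  len=0.4247
  (v6,v7,v2) [--+] → (0.212362, -0.3678, 0.747169)–(-0.212362, -0.3678, 0.747169)  len=0.4247
  (v7,v0,v1) [-++] → (0.212362, -0.3678, 0)–(0.607638, -0.3678, 0)  len=0.3953
  (v7,v1,v2) [-++] → (0.607638, -0.3678, 0)–(0.212362, -0.3678, 0.747169)  len=0.8453

Chained into 1 loop(s):
  loop 1: 6 segments, perimeter = 3.3306
Total perimeter = 3.331


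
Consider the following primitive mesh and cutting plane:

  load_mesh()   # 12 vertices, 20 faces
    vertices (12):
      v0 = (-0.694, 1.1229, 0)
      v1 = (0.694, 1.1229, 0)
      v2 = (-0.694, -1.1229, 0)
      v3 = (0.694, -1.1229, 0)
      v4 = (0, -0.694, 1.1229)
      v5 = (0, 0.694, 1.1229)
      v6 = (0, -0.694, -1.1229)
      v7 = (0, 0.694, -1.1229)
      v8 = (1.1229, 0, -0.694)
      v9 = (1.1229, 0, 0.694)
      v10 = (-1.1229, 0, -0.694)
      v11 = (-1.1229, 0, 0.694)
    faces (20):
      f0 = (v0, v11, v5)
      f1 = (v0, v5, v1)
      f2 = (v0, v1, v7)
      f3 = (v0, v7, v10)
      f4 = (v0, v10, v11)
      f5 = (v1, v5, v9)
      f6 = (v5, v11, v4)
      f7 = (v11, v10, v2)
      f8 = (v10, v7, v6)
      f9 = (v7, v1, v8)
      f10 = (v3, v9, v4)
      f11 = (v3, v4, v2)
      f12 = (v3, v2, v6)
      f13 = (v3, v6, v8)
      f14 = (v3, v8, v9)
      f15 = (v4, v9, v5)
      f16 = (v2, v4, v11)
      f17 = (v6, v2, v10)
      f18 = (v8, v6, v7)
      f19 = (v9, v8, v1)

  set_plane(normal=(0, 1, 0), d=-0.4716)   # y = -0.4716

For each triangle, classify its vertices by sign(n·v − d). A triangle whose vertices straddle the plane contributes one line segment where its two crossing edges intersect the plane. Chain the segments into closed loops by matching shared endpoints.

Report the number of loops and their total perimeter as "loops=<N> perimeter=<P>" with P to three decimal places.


loops=1 perimeter=6.448

Straddling triangles (10 of 20):
  (v5,v11,v4) [++-] → (-0.359846, -0.4716, 0.985454)–(0, -0.4716, 1.1229)  len=0.3852
  (v11,v10,v2) [++-] → (-0.942769, -0.4716, -0.402531)–(-0.942769, -0.4716, 0.402531)  len=0.8051
  (v10,v7,v6) [++-] → (0, -0.4716, -1.1229)–(-0.359846, -0.4716, -0.985454)  len=0.3852
  (v3,v9,v4) [-+-] → (0.942769, -0.4716, 0.402531)–(0.359846, -0.4716, 0.985454)  len=0.8244
  (v3,v6,v8) [--+] → (0.359846, -0.4716, -0.985454)–(0.942769, -0.4716, -0.402531)  len=0.8244
  (v3,v8,v9) [-++] → (0.942769, -0.4716, -0.402531)–(0.942769, -0.4716, 0.402531)  len=0.8051
  (v4,v9,v5) [-++] → (0.359846, -0.4716, 0.985454)–(0, -0.4716, 1.1229)  len=0.3852
  (v2,v4,v11) [--+] → (-0.359846, -0.4716, 0.985454)–(-0.942769, -0.4716, 0.402531)  len=0.8244
  (v6,v2,v10) [--+] → (-0.942769, -0.4716, -0.402531)–(-0.359846, -0.4716, -0.985454)  len=0.8244
  (v8,v6,v7) [+-+] → (0.359846, -0.4716, -0.985454)–(0, -0.4716, -1.1229)  len=0.3852

Chained into 1 loop(s):
  loop 1: 10 segments, perimeter = 6.4484
Total perimeter = 6.448


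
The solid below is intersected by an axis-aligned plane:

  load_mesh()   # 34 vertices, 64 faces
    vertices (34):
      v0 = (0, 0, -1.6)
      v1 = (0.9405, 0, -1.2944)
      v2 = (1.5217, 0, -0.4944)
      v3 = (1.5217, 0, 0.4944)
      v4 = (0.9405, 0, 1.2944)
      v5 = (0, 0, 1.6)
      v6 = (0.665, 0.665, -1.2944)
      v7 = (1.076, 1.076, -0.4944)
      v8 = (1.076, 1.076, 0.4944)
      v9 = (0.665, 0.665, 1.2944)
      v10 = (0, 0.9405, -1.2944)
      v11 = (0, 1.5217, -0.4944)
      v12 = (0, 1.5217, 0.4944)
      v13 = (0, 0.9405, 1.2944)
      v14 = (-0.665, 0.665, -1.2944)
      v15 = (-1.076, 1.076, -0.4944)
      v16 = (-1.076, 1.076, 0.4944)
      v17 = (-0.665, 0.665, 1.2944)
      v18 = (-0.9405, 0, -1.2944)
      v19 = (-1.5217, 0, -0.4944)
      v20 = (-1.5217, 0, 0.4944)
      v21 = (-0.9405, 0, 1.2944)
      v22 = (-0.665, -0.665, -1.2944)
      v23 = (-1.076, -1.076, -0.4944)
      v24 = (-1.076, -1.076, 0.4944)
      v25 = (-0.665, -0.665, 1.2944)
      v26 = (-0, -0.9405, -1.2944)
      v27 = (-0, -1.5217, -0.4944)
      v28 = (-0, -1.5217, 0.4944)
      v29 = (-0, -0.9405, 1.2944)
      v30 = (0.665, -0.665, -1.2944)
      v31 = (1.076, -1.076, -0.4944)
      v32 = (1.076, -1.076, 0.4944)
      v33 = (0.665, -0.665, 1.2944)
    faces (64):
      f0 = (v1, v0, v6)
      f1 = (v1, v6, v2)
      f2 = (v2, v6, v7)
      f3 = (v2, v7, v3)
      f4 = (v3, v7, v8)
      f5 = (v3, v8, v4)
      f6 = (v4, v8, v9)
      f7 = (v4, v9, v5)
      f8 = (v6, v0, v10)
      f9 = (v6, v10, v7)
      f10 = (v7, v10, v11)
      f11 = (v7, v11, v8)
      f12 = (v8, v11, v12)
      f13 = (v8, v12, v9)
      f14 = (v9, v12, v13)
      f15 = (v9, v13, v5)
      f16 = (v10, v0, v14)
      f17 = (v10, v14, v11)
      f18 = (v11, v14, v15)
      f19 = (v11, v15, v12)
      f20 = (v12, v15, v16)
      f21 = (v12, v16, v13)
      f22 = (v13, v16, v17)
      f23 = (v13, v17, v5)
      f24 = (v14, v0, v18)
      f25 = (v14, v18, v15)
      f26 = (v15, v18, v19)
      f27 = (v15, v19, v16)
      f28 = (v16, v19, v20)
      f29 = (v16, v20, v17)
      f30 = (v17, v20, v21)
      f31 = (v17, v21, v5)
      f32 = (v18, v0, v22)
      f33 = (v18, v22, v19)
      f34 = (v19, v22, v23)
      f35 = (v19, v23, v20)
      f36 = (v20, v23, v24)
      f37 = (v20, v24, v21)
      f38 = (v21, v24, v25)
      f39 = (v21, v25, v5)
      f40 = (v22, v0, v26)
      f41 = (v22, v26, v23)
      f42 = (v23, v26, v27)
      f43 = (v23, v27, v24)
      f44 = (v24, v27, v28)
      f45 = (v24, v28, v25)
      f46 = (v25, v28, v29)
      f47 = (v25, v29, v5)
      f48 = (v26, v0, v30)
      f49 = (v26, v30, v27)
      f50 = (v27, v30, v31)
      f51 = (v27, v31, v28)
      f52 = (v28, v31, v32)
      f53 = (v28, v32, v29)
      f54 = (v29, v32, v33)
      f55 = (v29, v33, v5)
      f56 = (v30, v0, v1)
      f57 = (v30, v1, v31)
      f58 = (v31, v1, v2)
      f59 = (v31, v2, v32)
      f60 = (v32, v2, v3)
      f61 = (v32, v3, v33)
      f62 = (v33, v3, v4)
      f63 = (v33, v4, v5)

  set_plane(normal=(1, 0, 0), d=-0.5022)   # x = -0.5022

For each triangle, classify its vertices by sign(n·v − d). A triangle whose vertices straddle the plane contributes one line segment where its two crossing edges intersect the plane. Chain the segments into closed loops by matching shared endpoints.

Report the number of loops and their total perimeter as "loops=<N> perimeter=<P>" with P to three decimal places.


Straddling triangles (20 of 64):
  (v10,v0,v14) [++-] → (-0.5022, 0.5022, -1.36921)–(-0.5022, 0.732446, -1.2944)  len=0.2421
  (v10,v14,v11) [+-+] → (-0.5022, 0.732446, -1.2944)–(-0.5022, 0.87473, -1.09855)  len=0.2421
  (v11,v14,v15) [+--] → (-0.5022, 0.87473, -1.09855)–(-0.5022, 1.31368, -0.4944)  len=0.7468
  (v11,v15,v12) [+-+] → (-0.5022, 1.31368, -0.4944)–(-0.5022, 1.31368, 0.0328987)  len=0.5273
  (v12,v15,v16) [+--] → (-0.5022, 1.31368, 0.0328987)–(-0.5022, 1.31368, 0.4944)  len=0.4615
  (v12,v16,v13) [+-+] → (-0.5022, 1.31368, 0.4944)–(-0.5022, 1.00374, 0.921017)  len=0.5273
  (v13,v16,v17) [+--] → (-0.5022, 1.00374, 0.921017)–(-0.5022, 0.732446, 1.2944)  len=0.4615
  (v13,v17,v5) [+-+] → (-0.5022, 0.732446, 1.2944)–(-0.5022, 0.5022, 1.36921)  len=0.2421
  (v14,v0,v18) [-+-] → (-0.5022, 0.5022, -1.36921)–(-0.5022, 0, -1.43682)  len=0.5067
  (v17,v21,v5) [--+] → (-0.5022, 0, 1.43682)–(-0.5022, 0.5022, 1.36921)  len=0.5067
  (v18,v0,v22) [-+-] → (-0.5022, 0, -1.43682)–(-0.5022, -0.5022, -1.36921)  len=0.5067
  (v21,v25,v5) [--+] → (-0.5022, -0.5022, 1.36921)–(-0.5022, 0, 1.43682)  len=0.5067
  (v22,v0,v26) [-++] → (-0.5022, -0.5022, -1.36921)–(-0.5022, -0.732446, -1.2944)  len=0.2421
  (v22,v26,v23) [-+-] → (-0.5022, -0.732446, -1.2944)–(-0.5022, -1.00374, -0.921017)  len=0.4615
  (v23,v26,v27) [-++] → (-0.5022, -1.00374, -0.921017)–(-0.5022, -1.31368, -0.4944)  len=0.5273
  (v23,v27,v24) [-+-] → (-0.5022, -1.31368, -0.4944)–(-0.5022, -1.31368, -0.0328987)  len=0.4615
  (v24,v27,v28) [-++] → (-0.5022, -1.31368, -0.0328987)–(-0.5022, -1.31368, 0.4944)  len=0.5273
  (v24,v28,v25) [-+-] → (-0.5022, -1.31368, 0.4944)–(-0.5022, -0.87473, 1.09855)  len=0.7468
  (v25,v28,v29) [-++] → (-0.5022, -0.87473, 1.09855)–(-0.5022, -0.732446, 1.2944)  len=0.2421
  (v25,v29,v5) [-++] → (-0.5022, -0.732446, 1.2944)–(-0.5022, -0.5022, 1.36921)  len=0.2421

Chained into 1 loop(s):
  loop 1: 20 segments, perimeter = 8.9283
Total perimeter = 8.928

loops=1 perimeter=8.928
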